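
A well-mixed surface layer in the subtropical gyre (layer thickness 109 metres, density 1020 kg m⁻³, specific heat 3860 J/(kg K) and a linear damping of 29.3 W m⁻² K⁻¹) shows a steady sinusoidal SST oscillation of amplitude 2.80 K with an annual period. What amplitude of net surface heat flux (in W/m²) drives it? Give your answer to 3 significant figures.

253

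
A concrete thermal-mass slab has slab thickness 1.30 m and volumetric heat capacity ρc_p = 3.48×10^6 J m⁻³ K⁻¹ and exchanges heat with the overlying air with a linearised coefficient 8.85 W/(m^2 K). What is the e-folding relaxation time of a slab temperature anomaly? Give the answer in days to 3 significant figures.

5.92 days

Areal heat capacity C = ρc_p × D = 3.48×10^6 × 1.30 = 4.52×10^6 J/(m²·K).
Relaxation time τ = C / λ = 4.52×10^6 / 8.85 = 5.11×10^5 s.
In days: 5.11×10^5 s / (86400 s/day) = 5.92 days.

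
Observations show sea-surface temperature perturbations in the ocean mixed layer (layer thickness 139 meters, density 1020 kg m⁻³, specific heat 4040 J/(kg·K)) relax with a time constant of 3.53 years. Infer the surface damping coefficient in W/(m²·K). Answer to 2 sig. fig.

5.1

Areal heat capacity C = ρ c_p D = 1020 × 4040 × 139 = 5.73×10^8 J/(m²·K).
τ = 3.53 years = 1.11×10^8 s.
λ = C / τ = 5.73×10^8 / 1.11×10^8 = 5.14 W/(m²·K).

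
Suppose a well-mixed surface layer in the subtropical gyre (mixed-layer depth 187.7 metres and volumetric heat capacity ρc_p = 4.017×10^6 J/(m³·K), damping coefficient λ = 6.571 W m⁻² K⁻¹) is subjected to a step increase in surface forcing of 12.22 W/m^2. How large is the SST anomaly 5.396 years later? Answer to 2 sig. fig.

1.4 K

Areal heat capacity C = ρc_p × D = 4.017×10^6 × 187.7 = 7.54×10^8 J m⁻² K⁻¹.
τ = C / λ = 7.54×10^8 / 6.571 = 1.15×10^8 s.
Equilibrium anomaly ΔT_eq = F / λ = 12.22 / 6.571 = 1.86 K.
t = 5.396 years = 1.70×10^8 s, so t/τ = 1.48.
ΔT(t) = ΔT_eq (1 − e^(−t/τ)) = 1.86 × (1 − e^−1.48) = 1.44 K.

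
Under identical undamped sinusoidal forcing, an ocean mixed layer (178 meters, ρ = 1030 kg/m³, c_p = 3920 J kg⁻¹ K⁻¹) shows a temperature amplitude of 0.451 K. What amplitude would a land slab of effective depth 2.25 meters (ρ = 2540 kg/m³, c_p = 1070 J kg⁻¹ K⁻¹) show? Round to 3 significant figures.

C_ocean = 7.19×10^8 J/(m²·K); C_land = 6.12×10^6 J/(m²·K).
A ∝ 1/C ⇒ A_land = A_ocean × C_ocean/C_land = 0.451 × 118 = 53.0 K.

53.0 K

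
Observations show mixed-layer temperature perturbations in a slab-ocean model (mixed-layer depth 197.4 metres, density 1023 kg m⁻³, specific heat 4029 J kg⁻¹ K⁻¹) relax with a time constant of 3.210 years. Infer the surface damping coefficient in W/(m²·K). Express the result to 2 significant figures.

Areal heat capacity C = ρ c_p D = 1023 × 4029 × 197.4 = 8.14×10^8 J/(m²·K).
τ = 3.210 years = 1.01×10^8 s.
λ = C / τ = 8.14×10^8 / 1.01×10^8 = 8.03 W/(m²·K).

8.0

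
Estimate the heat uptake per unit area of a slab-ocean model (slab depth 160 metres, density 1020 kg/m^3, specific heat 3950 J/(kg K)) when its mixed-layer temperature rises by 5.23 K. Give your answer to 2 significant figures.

3.4×10^9

Areal heat capacity C = ρ c_p D = 1020 × 3950 × 160 = 6.45×10^8 J m⁻² K⁻¹.
ΔQ = C ΔT = 6.45×10^8 × 5.23 = 3.37×10^9 J/m².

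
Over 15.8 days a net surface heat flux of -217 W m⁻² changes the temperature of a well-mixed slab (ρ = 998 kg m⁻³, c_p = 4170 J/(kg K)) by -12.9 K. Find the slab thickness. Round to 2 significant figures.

5.5 m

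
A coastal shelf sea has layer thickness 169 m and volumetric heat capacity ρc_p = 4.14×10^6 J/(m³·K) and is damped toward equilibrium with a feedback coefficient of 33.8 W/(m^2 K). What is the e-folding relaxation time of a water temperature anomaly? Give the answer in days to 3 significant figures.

Areal heat capacity C = ρc_p × D = 4.14×10^6 × 169 = 7.00×10^8 J/(m^2 K).
Relaxation time τ = C / λ = 7.00×10^8 / 33.8 = 2.07×10^7 s.
In days: 2.07×10^7 s / (86400 s/day) = 240 days.

240 days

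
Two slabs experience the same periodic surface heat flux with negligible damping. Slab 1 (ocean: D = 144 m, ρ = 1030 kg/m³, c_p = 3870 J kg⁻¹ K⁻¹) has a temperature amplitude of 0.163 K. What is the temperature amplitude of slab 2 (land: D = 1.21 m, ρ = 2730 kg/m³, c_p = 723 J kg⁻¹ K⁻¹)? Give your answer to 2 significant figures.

C_ocean = 5.74×10^8 J/(m²·K); C_land = 2.39×10^6 J/(m²·K).
A ∝ 1/C ⇒ A_land = A_ocean × C_ocean/C_land = 0.163 × 240 = 39.2 K.

39 K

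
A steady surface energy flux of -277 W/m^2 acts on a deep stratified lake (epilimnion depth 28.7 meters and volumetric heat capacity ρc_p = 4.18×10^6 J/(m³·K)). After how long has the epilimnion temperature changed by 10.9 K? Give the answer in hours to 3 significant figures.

1310 hours

Areal heat capacity C = ρc_p × D = 4.18×10^6 × 28.7 = 1.20×10^8 J/(m^2 K).
Time required: Δt = C ΔT / F = 1.20×10^8 × -10.9 / -277 = 4.72×10^6 s.
In hours: 4.72×10^6 s / (3600 s/hour) = 1310 hours.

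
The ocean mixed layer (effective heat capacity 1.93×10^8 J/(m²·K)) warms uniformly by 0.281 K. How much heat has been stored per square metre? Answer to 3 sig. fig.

5.42×10^7

Areal heat capacity C = 1.93×10^8 J/(m²·K) (given).
ΔQ = C ΔT = 1.93×10^8 × 0.281 = 5.42×10^7 J/m².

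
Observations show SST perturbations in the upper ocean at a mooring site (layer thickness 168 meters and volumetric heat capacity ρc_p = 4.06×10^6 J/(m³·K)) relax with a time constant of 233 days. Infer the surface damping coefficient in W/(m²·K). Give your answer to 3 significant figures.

33.9

Areal heat capacity C = ρc_p × D = 4.06×10^6 × 168 = 6.82×10^8 J m⁻² K⁻¹.
τ = 233 days = 2.01×10^7 s.
λ = C / τ = 6.82×10^8 / 2.01×10^7 = 33.9 W/(m²·K).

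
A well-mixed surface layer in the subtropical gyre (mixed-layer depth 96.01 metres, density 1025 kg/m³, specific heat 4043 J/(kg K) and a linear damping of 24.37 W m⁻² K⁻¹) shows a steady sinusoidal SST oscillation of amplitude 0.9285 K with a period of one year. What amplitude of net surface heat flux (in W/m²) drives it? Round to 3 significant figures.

Areal heat capacity C = ρ c_p D = 1025 × 4043 × 96.01 = 3.98×10^8 J/(m²·K).
ω = 2π / 3.15×10^7 s = 1.99×10^-7 s⁻¹.
√((Cω)² + λ²) = √((79.3)² + 24.37²) = 82.9 W/(m²·K).
F₀ = A × √((Cω)²+λ²) = 0.9285 × 82.9 = 77.0 W/m².

77.0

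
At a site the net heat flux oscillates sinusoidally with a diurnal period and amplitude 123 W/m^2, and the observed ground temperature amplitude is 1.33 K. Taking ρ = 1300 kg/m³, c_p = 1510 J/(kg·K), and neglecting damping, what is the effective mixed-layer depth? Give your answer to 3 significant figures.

0.648 m

ω = 2π / 86400 s = 7.27×10^-5 s⁻¹.
Required C = F₀ / (A ω) = 123 / (1.33 × 7.27×10^-5) = 1.27×10^6 J/(m²·K).
D = C / (ρ c_p) = 1.27×10^6 / (1300 × 1510) = 0.648 m.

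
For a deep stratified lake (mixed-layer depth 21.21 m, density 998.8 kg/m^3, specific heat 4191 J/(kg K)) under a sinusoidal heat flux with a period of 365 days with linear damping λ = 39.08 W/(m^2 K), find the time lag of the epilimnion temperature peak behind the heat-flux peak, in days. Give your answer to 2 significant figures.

Areal heat capacity C = ρ c_p D = 998.8 × 4191 × 21.21 = 8.88×10^7 J/(m²·K).
ω = 2π / 3.15×10^7 s = 1.99×10^-7 s⁻¹.
Phase lag φ = arctan(Cω/λ) = arctan(17.7/39.08) = 0.425 rad.
Time lag = φ / ω = 0.425 / 1.99×10^-7 = 2.13×10^6 s = 24.7 days.

25 days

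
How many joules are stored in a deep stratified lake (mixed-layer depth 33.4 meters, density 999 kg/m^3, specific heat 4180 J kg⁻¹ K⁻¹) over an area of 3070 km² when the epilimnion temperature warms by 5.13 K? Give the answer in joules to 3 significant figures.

2.20×10^18 J

Areal heat capacity C = ρ c_p D = 999 × 4180 × 33.4 = 1.39×10^8 J m⁻² K⁻¹.
Heat per unit area: q = C ΔT = 1.39×10^8 × 5.13 = 7.15×10^8 J/m².
Total heat: Q = q × A = 7.15×10^8 × (3070 × 10⁶ m²) = 2.20×10^18 J.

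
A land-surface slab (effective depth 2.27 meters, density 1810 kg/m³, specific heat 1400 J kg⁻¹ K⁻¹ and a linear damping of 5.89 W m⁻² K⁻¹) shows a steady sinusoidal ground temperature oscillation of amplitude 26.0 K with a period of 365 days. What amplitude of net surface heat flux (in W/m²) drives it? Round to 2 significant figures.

160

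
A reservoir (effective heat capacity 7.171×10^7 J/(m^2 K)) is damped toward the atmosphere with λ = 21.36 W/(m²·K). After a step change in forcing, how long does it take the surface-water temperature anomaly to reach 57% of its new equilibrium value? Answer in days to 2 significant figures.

Areal heat capacity C = 7.171×10^7 J/(m^2 K) (given).
τ = C / λ = 7.17×10^7 / 21.36 = 3.36×10^6 s.
Fraction reached: 1 − e^(−t/τ) = 0.57 ⇒ t = −τ ln(1 − 0.57) = τ × 0.844.
t = 2.83×10^6 s = 32.8 days.

33 days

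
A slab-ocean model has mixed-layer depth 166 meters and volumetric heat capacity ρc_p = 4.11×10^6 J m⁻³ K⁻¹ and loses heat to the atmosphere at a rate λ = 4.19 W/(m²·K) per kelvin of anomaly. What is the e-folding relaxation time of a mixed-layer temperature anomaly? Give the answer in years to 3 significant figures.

5.16 years

Areal heat capacity C = ρc_p × D = 4.11×10^6 × 166 = 6.82×10^8 J/(m²·K).
Relaxation time τ = C / λ = 6.82×10^8 / 4.19 = 1.63×10^8 s.
In years: 1.63×10^8 s / (3.156×10^7 s/year) = 5.16 years.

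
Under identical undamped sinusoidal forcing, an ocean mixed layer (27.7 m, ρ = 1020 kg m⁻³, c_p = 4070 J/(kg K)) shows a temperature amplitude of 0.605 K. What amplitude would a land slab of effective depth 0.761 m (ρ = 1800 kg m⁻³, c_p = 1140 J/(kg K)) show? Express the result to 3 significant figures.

C_ocean = 1.15×10^8 J/(m²·K); C_land = 1.56×10^6 J/(m²·K).
A ∝ 1/C ⇒ A_land = A_ocean × C_ocean/C_land = 0.605 × 73.6 = 44.6 K.

44.6 K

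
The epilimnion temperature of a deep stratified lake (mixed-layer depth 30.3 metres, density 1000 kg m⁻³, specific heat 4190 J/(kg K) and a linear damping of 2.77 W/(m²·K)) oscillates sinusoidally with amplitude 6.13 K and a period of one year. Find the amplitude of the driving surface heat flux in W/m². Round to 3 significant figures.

156

Areal heat capacity C = ρ c_p D = 1000 × 4190 × 30.3 = 1.27×10^8 J/(m^2 K).
ω = 2π / 3.15×10^7 s = 1.99×10^-7 s⁻¹.
√((Cω)² + λ²) = √((25.3)² + 2.77²) = 25.4 W/(m²·K).
F₀ = A × √((Cω)²+λ²) = 6.13 × 25.4 = 156 W/m².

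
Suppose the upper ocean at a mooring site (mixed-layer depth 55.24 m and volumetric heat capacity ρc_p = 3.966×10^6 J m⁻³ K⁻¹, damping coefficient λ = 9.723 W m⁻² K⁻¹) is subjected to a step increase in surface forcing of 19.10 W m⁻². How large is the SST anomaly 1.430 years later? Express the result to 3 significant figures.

Areal heat capacity C = ρc_p × D = 3.966×10^6 × 55.24 = 2.19×10^8 J/(m²·K).
τ = C / λ = 2.19×10^8 / 9.723 = 2.25×10^7 s.
Equilibrium anomaly ΔT_eq = F / λ = 19.10 / 9.723 = 1.96 K.
t = 1.430 years = 4.51×10^7 s, so t/τ = 2.00.
ΔT(t) = ΔT_eq (1 − e^(−t/τ)) = 1.96 × (1 − e^−2.00) = 1.70 K.

1.70 K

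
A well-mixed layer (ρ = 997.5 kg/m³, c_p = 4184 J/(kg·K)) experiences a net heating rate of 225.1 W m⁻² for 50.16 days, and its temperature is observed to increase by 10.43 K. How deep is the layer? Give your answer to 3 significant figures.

Heat input Q = F Δt = 225.1 × 4.33×10^6 s = 9.76×10^8 J/m².
Required areal heat capacity C = Q / ΔT = 9.35×10^7 J/(m²·K).
Depth D = C / (ρ c_p) = 9.35×10^7 / (997.5 × 4184) = 22.4 m.

22.4 m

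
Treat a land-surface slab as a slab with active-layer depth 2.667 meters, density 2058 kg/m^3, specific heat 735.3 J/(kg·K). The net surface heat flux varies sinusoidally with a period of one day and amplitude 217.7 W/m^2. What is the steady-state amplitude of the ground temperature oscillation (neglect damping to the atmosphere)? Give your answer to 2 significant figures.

0.74 K

Areal heat capacity C = ρ c_p D = 2058 × 735.3 × 2.667 = 4.04×10^6 J/(m²·K).
Angular frequency ω = 2π / T = 2π / 86400 s = 7.27×10^-5 s⁻¹.
Cω = 4.04×10^6 × 7.27×10^-5 = 293 W/(m²·K).
Amplitude A = F₀ / (Cω) = 217.7 / 293 = 0.742 K.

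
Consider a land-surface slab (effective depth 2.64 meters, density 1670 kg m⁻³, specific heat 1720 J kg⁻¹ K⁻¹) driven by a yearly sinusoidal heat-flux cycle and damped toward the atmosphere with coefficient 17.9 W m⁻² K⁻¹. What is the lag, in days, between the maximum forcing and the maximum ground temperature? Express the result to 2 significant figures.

4.9 days

Areal heat capacity C = ρ c_p D = 1670 × 1720 × 2.64 = 7.58×10^6 J/(m^2 K).
ω = 2π / 3.15×10^7 s = 1.99×10^-7 s⁻¹.
Phase lag φ = arctan(Cω/λ) = arctan(1.51/17.9) = 0.0842 rad.
Time lag = φ / ω = 0.0842 / 1.99×10^-7 = 4.23×10^5 s = 4.89 days.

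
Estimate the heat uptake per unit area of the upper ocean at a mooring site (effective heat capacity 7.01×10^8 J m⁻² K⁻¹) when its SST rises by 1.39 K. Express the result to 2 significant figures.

9.7×10^8

Areal heat capacity C = 7.01×10^8 J m⁻² K⁻¹ (given).
ΔQ = C ΔT = 7.01×10^8 × 1.39 = 9.74×10^8 J/m².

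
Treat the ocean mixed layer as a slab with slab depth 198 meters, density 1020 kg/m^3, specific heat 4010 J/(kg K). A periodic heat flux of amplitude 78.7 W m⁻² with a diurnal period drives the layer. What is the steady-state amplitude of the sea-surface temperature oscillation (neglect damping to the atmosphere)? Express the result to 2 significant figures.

0.0013 K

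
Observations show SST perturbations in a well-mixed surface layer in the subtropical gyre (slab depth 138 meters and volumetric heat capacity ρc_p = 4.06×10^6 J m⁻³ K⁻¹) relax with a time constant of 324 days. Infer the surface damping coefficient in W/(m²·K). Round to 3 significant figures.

20.0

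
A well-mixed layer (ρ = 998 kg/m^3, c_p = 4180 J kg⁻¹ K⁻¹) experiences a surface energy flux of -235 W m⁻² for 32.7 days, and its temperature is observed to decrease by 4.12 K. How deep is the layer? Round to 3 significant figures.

38.6 m

Heat input Q = F Δt = -235 × 2.83×10^6 s = -6.64×10^8 J/m².
Required areal heat capacity C = Q / ΔT = 1.61×10^8 J/(m²·K).
Depth D = C / (ρ c_p) = 1.61×10^8 / (998 × 4180) = 38.6 m.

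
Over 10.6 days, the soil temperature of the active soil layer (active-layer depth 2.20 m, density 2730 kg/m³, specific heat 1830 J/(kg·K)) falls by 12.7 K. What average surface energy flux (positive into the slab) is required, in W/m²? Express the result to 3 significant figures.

Areal heat capacity C = ρ c_p D = 2730 × 1830 × 2.20 = 1.10×10^7 J m⁻² K⁻¹.
Required heat per unit area: Q = C ΔT = 1.10×10^7 × -12.7 = -1.40×10^8 J/m².
Flux F = Q / Δt = -1.40×10^8 / 9.16×10^5 s = -152 W/m².

-152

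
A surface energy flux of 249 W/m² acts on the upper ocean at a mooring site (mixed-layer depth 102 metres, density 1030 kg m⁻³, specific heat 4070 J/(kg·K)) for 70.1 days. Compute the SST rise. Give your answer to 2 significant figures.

3.5 K

Areal heat capacity C = ρ c_p D = 1030 × 4070 × 102 = 4.28×10^8 J m⁻² K⁻¹.
Net heat input Q = F Δt = 249 × (70.1 days × 86400 s/day) = 1.51×10^9 J/m².
ΔT = Q / C = 1.51×10^9 / 4.28×10^8 = 3.53 K.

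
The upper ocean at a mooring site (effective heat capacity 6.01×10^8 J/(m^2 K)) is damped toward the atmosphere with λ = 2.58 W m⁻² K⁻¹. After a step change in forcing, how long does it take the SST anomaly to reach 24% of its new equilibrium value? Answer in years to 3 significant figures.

2.03 years

Areal heat capacity C = 6.01×10^8 J/(m^2 K) (given).
τ = C / λ = 6.01×10^8 / 2.58 = 2.33×10^8 s.
Fraction reached: 1 − e^(−t/τ) = 0.24 ⇒ t = −τ ln(1 − 0.24) = τ × 0.274.
t = 6.39×10^7 s = 2.03 years.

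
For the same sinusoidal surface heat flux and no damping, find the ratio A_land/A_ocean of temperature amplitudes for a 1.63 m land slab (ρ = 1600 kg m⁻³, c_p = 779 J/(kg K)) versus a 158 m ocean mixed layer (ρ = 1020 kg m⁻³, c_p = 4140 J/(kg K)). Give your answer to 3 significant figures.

C_ocean = 1020 × 4140 × 158 = 6.67×10^8 J/(m²·K).
C_land = 1600 × 779 × 1.63 = 2.03×10^6 J/(m²·K).
Undamped amplitude ∝ 1/C, so A_land/A_ocean = C_ocean/C_land = 328.

328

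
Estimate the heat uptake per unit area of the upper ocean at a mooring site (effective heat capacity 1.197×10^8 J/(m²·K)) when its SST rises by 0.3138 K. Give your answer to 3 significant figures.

Areal heat capacity C = 1.197×10^8 J/(m²·K) (given).
ΔQ = C ΔT = 1.20×10^8 × 0.3138 = 3.76×10^7 J/m².

3.76×10^7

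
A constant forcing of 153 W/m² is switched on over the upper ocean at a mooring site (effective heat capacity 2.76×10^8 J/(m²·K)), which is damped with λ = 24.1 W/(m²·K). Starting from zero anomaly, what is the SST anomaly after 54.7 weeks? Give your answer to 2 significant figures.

Areal heat capacity C = 2.76×10^8 J/(m²·K) (given).
τ = C / λ = 2.76×10^8 / 24.1 = 1.15×10^7 s.
Equilibrium anomaly ΔT_eq = F / λ = 153 / 24.1 = 6.35 K.
t = 54.7 weeks = 3.31×10^7 s, so t/τ = 2.89.
ΔT(t) = ΔT_eq (1 − e^(−t/τ)) = 6.35 × (1 − e^−2.89) = 6.00 K.

6.0 K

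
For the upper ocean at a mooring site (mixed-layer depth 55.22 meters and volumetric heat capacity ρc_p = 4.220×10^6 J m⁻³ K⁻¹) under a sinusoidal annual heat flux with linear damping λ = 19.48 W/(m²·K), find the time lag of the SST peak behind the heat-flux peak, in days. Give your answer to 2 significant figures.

68 days

Areal heat capacity C = ρc_p × D = 4.220×10^6 × 55.22 = 2.33×10^8 J/(m^2 K).
ω = 2π / 3.15×10^7 s = 1.99×10^-7 s⁻¹.
Phase lag φ = arctan(Cω/λ) = arctan(46.4/19.48) = 1.17 rad.
Time lag = φ / ω = 1.17 / 1.99×10^-7 = 5.89×10^6 s = 68.2 days.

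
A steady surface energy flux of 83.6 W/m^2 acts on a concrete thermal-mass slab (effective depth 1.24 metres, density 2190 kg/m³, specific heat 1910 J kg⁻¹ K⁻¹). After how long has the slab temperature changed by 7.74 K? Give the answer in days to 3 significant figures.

Areal heat capacity C = ρ c_p D = 2190 × 1910 × 1.24 = 5.19×10^6 J m⁻² K⁻¹.
Time required: Δt = C ΔT / F = 5.19×10^6 × 7.74 / 83.6 = 4.80×10^5 s.
In days: 4.80×10^5 s / (86400 s/day) = 5.56 days.

5.56 days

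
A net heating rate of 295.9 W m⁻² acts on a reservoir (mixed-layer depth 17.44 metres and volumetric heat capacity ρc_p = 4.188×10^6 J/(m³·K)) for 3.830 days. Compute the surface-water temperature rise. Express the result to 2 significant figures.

1.3 K

Areal heat capacity C = ρc_p × D = 4.188×10^6 × 17.44 = 7.30×10^7 J/(m²·K).
Net heat input Q = F Δt = 295.9 × (3.830 days × 86400 s/day) = 9.79×10^7 J/m².
ΔT = Q / C = 9.79×10^7 / 7.30×10^7 = 1.34 K.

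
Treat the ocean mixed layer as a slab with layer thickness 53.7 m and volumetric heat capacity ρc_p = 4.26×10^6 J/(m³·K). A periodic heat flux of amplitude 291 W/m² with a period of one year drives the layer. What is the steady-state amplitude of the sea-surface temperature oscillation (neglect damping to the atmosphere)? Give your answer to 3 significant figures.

Areal heat capacity C = ρc_p × D = 4.26×10^6 × 53.7 = 2.29×10^8 J/(m²·K).
Angular frequency ω = 2π / T = 2π / 3.15×10^7 s = 1.99×10^-7 s⁻¹.
Cω = 2.29×10^8 × 1.99×10^-7 = 45.6 W/(m²·K).
Amplitude A = F₀ / (Cω) = 291 / 45.6 = 6.38 K.

6.38 K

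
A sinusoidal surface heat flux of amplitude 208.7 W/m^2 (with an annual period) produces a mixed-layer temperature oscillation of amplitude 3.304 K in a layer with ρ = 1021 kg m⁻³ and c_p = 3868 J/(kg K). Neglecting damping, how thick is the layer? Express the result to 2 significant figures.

ω = 2π / 3.15×10^7 s = 1.99×10^-7 s⁻¹.
Required C = F₀ / (A ω) = 208.7 / (3.304 × 1.99×10^-7) = 3.17×10^8 J/(m²·K).
D = C / (ρ c_p) = 3.17×10^8 / (1021 × 3868) = 80.3 m.

80 m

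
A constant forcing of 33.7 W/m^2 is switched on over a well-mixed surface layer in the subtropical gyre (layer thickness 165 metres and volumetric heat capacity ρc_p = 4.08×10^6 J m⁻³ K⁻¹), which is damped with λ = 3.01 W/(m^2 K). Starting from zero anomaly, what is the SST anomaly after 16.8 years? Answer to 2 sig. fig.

Areal heat capacity C = ρc_p × D = 4.08×10^6 × 165 = 6.73×10^8 J/(m^2 K).
τ = C / λ = 6.73×10^8 / 3.01 = 2.24×10^8 s.
Equilibrium anomaly ΔT_eq = F / λ = 33.7 / 3.01 = 11.2 K.
t = 16.8 years = 5.30×10^8 s, so t/τ = 2.37.
ΔT(t) = ΔT_eq (1 − e^(−t/τ)) = 11.2 × (1 − e^−2.37) = 10.1 K.

10 K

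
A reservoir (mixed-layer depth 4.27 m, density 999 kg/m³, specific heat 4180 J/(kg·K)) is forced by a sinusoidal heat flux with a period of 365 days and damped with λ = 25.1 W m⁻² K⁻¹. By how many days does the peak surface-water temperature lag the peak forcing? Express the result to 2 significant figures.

8.2 days

Areal heat capacity C = ρ c_p D = 999 × 4180 × 4.27 = 1.78×10^7 J/(m^2 K).
ω = 2π / 3.15×10^7 s = 1.99×10^-7 s⁻¹.
Phase lag φ = arctan(Cω/λ) = arctan(3.55/25.1) = 0.141 rad.
Time lag = φ / ω = 0.141 / 1.99×10^-7 = 7.06×10^5 s = 8.17 days.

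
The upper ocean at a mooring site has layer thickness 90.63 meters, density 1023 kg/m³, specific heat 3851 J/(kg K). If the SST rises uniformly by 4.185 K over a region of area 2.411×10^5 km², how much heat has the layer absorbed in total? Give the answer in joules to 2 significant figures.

3.6×10^20 J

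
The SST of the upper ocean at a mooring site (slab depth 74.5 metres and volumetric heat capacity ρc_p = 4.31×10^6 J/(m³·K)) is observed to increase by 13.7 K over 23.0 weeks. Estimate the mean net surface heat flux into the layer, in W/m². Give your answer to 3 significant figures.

Areal heat capacity C = ρc_p × D = 4.31×10^6 × 74.5 = 3.21×10^8 J m⁻² K⁻¹.
Required heat per unit area: Q = C ΔT = 3.21×10^8 × 13.7 = 4.40×10^9 J/m².
Flux F = Q / Δt = 4.40×10^9 / 1.39×10^7 s = 316 W/m².

316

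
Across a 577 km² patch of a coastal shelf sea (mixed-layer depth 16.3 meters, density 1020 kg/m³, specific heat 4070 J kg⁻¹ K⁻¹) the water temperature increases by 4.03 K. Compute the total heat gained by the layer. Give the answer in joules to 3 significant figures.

1.57×10^17 J

Areal heat capacity C = ρ c_p D = 1020 × 4070 × 16.3 = 6.77×10^7 J/(m²·K).
Heat per unit area: q = C ΔT = 6.77×10^7 × 4.03 = 2.73×10^8 J/m².
Total heat: Q = q × A = 2.73×10^8 × (577 × 10⁶ m²) = 1.57×10^17 J.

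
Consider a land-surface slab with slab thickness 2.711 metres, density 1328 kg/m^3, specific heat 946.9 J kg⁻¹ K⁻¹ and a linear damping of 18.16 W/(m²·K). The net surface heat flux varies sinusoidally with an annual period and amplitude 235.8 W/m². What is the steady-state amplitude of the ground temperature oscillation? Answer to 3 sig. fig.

Areal heat capacity C = ρ c_p D = 1328 × 946.9 × 2.711 = 3.41×10^6 J m⁻² K⁻¹.
Angular frequency ω = 2π / T = 2π / 3.15×10^7 s = 1.99×10^-7 s⁻¹.
√((Cω)² + λ²) = √((0.679)² + 18.16²) = 18.2 W/(m²·K).
Amplitude A = F₀ / √((Cω)²+λ²) = 235.8 / 18.2 = 13.0 K.

13.0 K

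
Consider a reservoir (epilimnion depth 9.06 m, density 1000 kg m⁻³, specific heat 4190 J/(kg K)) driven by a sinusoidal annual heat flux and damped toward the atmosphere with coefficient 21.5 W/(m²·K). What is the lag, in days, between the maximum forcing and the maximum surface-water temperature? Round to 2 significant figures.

20 days

Areal heat capacity C = ρ c_p D = 1000 × 4190 × 9.06 = 3.80×10^7 J/(m^2 K).
ω = 2π / 3.15×10^7 s = 1.99×10^-7 s⁻¹.
Phase lag φ = arctan(Cω/λ) = arctan(7.56/21.5) = 0.338 rad.
Time lag = φ / ω = 0.338 / 1.99×10^-7 = 1.70×10^6 s = 19.7 days.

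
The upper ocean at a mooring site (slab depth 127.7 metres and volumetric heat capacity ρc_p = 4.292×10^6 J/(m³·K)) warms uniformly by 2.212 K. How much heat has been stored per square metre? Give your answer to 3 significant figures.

1.21×10^9

Areal heat capacity C = ρc_p × D = 4.292×10^6 × 127.7 = 5.48×10^8 J m⁻² K⁻¹.
ΔQ = C ΔT = 5.48×10^8 × 2.212 = 1.21×10^9 J/m².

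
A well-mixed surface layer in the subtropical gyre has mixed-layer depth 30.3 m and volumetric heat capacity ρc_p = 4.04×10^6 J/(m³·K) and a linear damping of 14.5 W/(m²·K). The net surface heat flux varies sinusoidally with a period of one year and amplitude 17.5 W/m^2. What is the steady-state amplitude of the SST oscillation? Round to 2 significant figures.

0.62 K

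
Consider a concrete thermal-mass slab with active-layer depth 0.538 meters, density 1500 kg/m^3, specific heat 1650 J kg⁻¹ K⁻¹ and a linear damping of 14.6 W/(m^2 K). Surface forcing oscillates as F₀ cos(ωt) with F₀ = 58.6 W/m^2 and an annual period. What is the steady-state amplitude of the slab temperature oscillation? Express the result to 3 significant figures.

Areal heat capacity C = ρ c_p D = 1500 × 1650 × 0.538 = 1.33×10^6 J/(m²·K).
Angular frequency ω = 2π / T = 2π / 3.15×10^7 s = 1.99×10^-7 s⁻¹.
√((Cω)² + λ²) = √((0.265)² + 14.6²) = 14.6 W/(m²·K).
Amplitude A = F₀ / √((Cω)²+λ²) = 58.6 / 14.6 = 4.01 K.

4.01 K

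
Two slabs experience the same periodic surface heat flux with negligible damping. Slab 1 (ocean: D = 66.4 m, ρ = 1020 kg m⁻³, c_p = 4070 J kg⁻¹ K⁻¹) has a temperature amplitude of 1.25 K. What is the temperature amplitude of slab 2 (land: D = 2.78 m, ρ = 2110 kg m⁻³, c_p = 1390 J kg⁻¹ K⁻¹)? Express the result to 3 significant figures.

C_ocean = 2.76×10^8 J/(m²·K); C_land = 8.15×10^6 J/(m²·K).
A ∝ 1/C ⇒ A_land = A_ocean × C_ocean/C_land = 1.25 × 33.8 = 42.3 K.

42.3 K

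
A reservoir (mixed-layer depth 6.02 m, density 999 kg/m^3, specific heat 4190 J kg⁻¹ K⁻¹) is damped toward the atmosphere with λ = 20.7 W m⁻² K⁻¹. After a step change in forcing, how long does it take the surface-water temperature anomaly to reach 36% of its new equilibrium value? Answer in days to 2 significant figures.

6.3 days

Areal heat capacity C = ρ c_p D = 999 × 4190 × 6.02 = 2.52×10^7 J/(m²·K).
τ = C / λ = 2.52×10^7 / 20.7 = 1.22×10^6 s.
Fraction reached: 1 − e^(−t/τ) = 0.36 ⇒ t = −τ ln(1 − 0.36) = τ × 0.446.
t = 5.43×10^5 s = 6.29 days.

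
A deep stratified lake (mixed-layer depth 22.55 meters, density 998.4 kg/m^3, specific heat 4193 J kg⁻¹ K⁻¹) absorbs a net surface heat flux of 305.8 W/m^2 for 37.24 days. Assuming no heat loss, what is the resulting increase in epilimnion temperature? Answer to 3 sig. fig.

10.4 K

Areal heat capacity C = ρ c_p D = 998.4 × 4193 × 22.55 = 9.44×10^7 J/(m^2 K).
Net heat input Q = F Δt = 305.8 × (37.24 days × 86400 s/day) = 9.84×10^8 J/m².
ΔT = Q / C = 9.84×10^8 / 9.44×10^7 = 10.4 K.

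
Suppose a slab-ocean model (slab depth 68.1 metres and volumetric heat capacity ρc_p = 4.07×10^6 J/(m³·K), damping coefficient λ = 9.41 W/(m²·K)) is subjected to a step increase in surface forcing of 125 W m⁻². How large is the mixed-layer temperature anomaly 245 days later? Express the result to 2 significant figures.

6.8 K

Areal heat capacity C = ρc_p × D = 4.07×10^6 × 68.1 = 2.77×10^8 J m⁻² K⁻¹.
τ = C / λ = 2.77×10^8 / 9.41 = 2.95×10^7 s.
Equilibrium anomaly ΔT_eq = F / λ = 125 / 9.41 = 13.3 K.
t = 245 days = 2.12×10^7 s, so t/τ = 0.719.
ΔT(t) = ΔT_eq (1 − e^(−t/τ)) = 13.3 × (1 − e^−0.719) = 6.81 K.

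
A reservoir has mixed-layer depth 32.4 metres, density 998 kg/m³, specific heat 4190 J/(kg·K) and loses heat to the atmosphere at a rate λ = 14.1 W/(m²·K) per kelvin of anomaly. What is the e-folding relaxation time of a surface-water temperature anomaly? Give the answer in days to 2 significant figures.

Areal heat capacity C = ρ c_p D = 998 × 4190 × 32.4 = 1.35×10^8 J/(m²·K).
Relaxation time τ = C / λ = 1.35×10^8 / 14.1 = 9.61×10^6 s.
In days: 9.61×10^6 s / (86400 s/day) = 111 days.

110 days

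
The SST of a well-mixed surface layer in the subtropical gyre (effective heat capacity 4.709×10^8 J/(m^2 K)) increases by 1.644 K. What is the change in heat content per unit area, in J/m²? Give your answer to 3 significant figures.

7.74×10^8

Areal heat capacity C = 4.709×10^8 J/(m^2 K) (given).
ΔQ = C ΔT = 4.71×10^8 × 1.644 = 7.74×10^8 J/m².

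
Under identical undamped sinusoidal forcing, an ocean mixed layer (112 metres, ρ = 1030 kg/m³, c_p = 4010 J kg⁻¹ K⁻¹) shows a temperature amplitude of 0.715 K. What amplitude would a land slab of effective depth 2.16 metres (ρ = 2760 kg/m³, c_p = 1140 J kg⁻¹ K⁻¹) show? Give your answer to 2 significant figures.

C_ocean = 4.63×10^8 J/(m²·K); C_land = 6.80×10^6 J/(m²·K).
A ∝ 1/C ⇒ A_land = A_ocean × C_ocean/C_land = 0.715 × 68.1 = 48.7 K.

49 K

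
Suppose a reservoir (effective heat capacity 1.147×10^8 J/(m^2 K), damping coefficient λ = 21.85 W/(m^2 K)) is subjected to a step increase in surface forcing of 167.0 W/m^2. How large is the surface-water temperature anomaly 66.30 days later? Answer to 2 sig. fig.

5.1 K

Areal heat capacity C = 1.147×10^8 J/(m^2 K) (given).
τ = C / λ = 1.15×10^8 / 21.85 = 5.25×10^6 s.
Equilibrium anomaly ΔT_eq = F / λ = 167.0 / 21.85 = 7.64 K.
t = 66.30 days = 5.73×10^6 s, so t/τ = 1.09.
ΔT(t) = ΔT_eq (1 − e^(−t/τ)) = 7.64 × (1 − e^−1.09) = 5.08 K.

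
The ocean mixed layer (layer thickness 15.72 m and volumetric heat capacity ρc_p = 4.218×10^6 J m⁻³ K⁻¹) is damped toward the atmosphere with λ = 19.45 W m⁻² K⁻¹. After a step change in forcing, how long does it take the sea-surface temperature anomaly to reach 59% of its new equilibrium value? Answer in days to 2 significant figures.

35 days

Areal heat capacity C = ρc_p × D = 4.218×10^6 × 15.72 = 6.63×10^7 J/(m^2 K).
τ = C / λ = 6.63×10^7 / 19.45 = 3.41×10^6 s.
Fraction reached: 1 − e^(−t/τ) = 0.59 ⇒ t = −τ ln(1 − 0.59) = τ × 0.892.
t = 3.04×10^6 s = 35.2 days.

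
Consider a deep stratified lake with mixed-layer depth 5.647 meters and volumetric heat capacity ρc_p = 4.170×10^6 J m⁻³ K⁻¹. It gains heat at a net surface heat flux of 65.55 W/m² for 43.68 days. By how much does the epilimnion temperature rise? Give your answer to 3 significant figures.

10.5 K

Areal heat capacity C = ρc_p × D = 4.170×10^6 × 5.647 = 2.35×10^7 J/(m^2 K).
Net heat input Q = F Δt = 65.55 × (43.68 days × 86400 s/day) = 2.47×10^8 J/m².
ΔT = Q / C = 2.47×10^8 / 2.35×10^7 = 10.5 K.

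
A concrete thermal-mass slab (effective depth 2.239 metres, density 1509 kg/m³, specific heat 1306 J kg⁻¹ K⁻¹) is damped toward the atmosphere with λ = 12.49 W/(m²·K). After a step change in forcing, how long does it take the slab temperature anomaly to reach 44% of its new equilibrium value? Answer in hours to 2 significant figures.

57 hours

Areal heat capacity C = ρ c_p D = 1509 × 1306 × 2.239 = 4.41×10^6 J/(m^2 K).
τ = C / λ = 4.41×10^6 / 12.49 = 3.53×10^5 s.
Fraction reached: 1 − e^(−t/τ) = 0.44 ⇒ t = −τ ln(1 − 0.44) = τ × 0.580.
t = 2.05×10^5 s = 56.9 hours.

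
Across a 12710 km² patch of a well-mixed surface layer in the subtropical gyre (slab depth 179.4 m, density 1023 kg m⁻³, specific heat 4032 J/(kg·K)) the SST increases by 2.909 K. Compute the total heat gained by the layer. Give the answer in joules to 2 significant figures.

Areal heat capacity C = ρ c_p D = 1023 × 4032 × 179.4 = 7.40×10^8 J/(m²·K).
Heat per unit area: q = C ΔT = 7.40×10^8 × 2.909 = 2.15×10^9 J/m².
Total heat: Q = q × A = 2.15×10^9 × (12710 × 10⁶ m²) = 2.74×10^19 J.

2.7×10^19 J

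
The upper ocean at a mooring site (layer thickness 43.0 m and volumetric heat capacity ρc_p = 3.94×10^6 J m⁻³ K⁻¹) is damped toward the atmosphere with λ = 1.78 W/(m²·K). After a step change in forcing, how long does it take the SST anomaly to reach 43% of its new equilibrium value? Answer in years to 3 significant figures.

1.70 years

Areal heat capacity C = ρc_p × D = 3.94×10^6 × 43.0 = 1.69×10^8 J/(m^2 K).
τ = C / λ = 1.69×10^8 / 1.78 = 9.52×10^7 s.
Fraction reached: 1 − e^(−t/τ) = 0.43 ⇒ t = −τ ln(1 − 0.43) = τ × 0.562.
t = 5.35×10^7 s = 1.70 years.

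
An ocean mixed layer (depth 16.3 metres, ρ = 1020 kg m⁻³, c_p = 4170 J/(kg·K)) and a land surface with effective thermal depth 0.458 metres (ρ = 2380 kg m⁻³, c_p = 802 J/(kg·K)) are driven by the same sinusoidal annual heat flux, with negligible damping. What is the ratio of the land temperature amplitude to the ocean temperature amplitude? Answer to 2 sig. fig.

79

C_ocean = 1020 × 4170 × 16.3 = 6.93×10^7 J/(m²·K).
C_land = 2380 × 802 × 0.458 = 8.74×10^5 J/(m²·K).
Undamped amplitude ∝ 1/C, so A_land/A_ocean = C_ocean/C_land = 79.3.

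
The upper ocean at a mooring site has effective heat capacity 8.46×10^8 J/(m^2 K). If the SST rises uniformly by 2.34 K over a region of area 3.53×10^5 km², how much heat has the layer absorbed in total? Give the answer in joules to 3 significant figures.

Areal heat capacity C = 8.46×10^8 J/(m^2 K) (given).
Heat per unit area: q = C ΔT = 8.46×10^8 × 2.34 = 1.98×10^9 J/m².
Total heat: Q = q × A = 1.98×10^9 × (3.53×10^5 × 10⁶ m²) = 6.99×10^20 J.

6.99×10^20 J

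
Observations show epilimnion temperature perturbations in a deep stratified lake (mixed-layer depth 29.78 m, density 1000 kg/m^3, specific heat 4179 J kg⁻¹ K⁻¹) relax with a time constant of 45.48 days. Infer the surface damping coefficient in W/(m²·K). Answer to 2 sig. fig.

32

Areal heat capacity C = ρ c_p D = 1000 × 4179 × 29.78 = 1.24×10^8 J m⁻² K⁻¹.
τ = 45.48 days = 3.93×10^6 s.
λ = C / τ = 1.24×10^8 / 3.93×10^6 = 31.7 W/(m²·K).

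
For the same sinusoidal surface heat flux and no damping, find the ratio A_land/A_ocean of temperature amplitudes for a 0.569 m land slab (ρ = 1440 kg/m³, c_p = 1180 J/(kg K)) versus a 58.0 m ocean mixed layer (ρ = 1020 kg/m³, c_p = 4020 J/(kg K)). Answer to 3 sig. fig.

C_ocean = 1020 × 4020 × 58.0 = 2.38×10^8 J/(m²·K).
C_land = 1440 × 1180 × 0.569 = 9.67×10^5 J/(m²·K).
Undamped amplitude ∝ 1/C, so A_land/A_ocean = C_ocean/C_land = 246.

246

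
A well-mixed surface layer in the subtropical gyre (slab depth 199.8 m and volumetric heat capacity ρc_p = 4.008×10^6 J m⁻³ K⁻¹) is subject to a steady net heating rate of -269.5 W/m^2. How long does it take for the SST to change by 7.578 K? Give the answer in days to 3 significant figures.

261 days

Areal heat capacity C = ρc_p × D = 4.008×10^6 × 199.8 = 8.01×10^8 J/(m^2 K).
Time required: Δt = C ΔT / F = 8.01×10^8 × -7.578 / -269.5 = 2.25×10^7 s.
In days: 2.25×10^7 s / (86400 s/day) = 261 days.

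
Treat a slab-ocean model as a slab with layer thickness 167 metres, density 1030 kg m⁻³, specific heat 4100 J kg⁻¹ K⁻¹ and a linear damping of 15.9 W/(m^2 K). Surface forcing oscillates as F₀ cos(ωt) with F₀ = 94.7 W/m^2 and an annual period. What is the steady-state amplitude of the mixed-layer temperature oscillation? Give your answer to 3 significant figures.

Areal heat capacity C = ρ c_p D = 1030 × 4100 × 167 = 7.05×10^8 J/(m^2 K).
Angular frequency ω = 2π / T = 2π / 3.15×10^7 s = 1.99×10^-7 s⁻¹.
√((Cω)² + λ²) = √((141)² + 15.9²) = 141 W/(m²·K).
Amplitude A = F₀ / √((Cω)²+λ²) = 94.7 / 141 = 0.670 K.

0.670 K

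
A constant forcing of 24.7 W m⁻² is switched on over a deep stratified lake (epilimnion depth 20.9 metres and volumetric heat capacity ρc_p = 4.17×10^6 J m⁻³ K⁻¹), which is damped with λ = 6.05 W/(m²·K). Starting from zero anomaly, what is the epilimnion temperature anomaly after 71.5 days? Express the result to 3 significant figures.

Areal heat capacity C = ρc_p × D = 4.17×10^6 × 20.9 = 8.72×10^7 J/(m^2 K).
τ = C / λ = 8.72×10^7 / 6.05 = 1.44×10^7 s.
Equilibrium anomaly ΔT_eq = F / λ = 24.7 / 6.05 = 4.08 K.
t = 71.5 days = 6.18×10^6 s, so t/τ = 0.429.
ΔT(t) = ΔT_eq (1 − e^(−t/τ)) = 4.08 × (1 − e^−0.429) = 1.42 K.

1.42 K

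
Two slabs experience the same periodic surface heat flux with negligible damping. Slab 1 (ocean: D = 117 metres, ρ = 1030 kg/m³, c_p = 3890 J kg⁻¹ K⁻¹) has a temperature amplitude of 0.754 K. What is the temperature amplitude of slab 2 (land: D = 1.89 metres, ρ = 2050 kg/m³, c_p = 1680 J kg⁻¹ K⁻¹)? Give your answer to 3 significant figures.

C_ocean = 4.69×10^8 J/(m²·K); C_land = 6.51×10^6 J/(m²·K).
A ∝ 1/C ⇒ A_land = A_ocean × C_ocean/C_land = 0.754 × 72.0 = 54.3 K.

54.3 K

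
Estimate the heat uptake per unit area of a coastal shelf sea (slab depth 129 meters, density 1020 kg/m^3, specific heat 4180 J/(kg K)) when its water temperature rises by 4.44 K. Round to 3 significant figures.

2.44×10^9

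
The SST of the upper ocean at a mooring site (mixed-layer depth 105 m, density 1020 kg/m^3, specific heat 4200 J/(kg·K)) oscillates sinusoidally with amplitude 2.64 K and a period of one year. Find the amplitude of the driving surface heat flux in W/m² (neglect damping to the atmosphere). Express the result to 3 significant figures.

Areal heat capacity C = ρ c_p D = 1020 × 4200 × 105 = 4.50×10^8 J/(m^2 K).
ω = 2π / 3.15×10^7 s = 1.99×10^-7 s⁻¹.
Cω = 4.50×10^8 × 1.99×10^-7 = 89.6 W/(m²·K).
F₀ = A × Cω = 2.64 × 89.6 = 237 W/m².

237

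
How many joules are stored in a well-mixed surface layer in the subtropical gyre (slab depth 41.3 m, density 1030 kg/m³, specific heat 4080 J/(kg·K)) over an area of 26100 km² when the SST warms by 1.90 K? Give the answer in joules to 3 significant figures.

Areal heat capacity C = ρ c_p D = 1030 × 4080 × 41.3 = 1.74×10^8 J/(m^2 K).
Heat per unit area: q = C ΔT = 1.74×10^8 × 1.90 = 3.30×10^8 J/m².
Total heat: Q = q × A = 3.30×10^8 × (26100 × 10⁶ m²) = 8.61×10^18 J.

8.61×10^18 J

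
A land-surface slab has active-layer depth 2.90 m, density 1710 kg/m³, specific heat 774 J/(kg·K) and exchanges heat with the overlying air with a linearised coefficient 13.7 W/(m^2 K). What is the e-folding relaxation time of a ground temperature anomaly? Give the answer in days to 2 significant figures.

Areal heat capacity C = ρ c_p D = 1710 × 774 × 2.90 = 3.84×10^6 J/(m^2 K).
Relaxation time τ = C / λ = 3.84×10^6 / 13.7 = 2.80×10^5 s.
In days: 2.80×10^5 s / (86400 s/day) = 3.24 days.

3.2 days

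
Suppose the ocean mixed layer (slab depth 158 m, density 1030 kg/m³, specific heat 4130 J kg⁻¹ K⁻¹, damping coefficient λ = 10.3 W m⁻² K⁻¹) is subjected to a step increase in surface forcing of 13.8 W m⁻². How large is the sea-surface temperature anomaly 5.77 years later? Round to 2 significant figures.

1.3 K

Areal heat capacity C = ρ c_p D = 1030 × 4130 × 158 = 6.72×10^8 J/(m^2 K).
τ = C / λ = 6.72×10^8 / 10.3 = 6.53×10^7 s.
Equilibrium anomaly ΔT_eq = F / λ = 13.8 / 10.3 = 1.34 K.
t = 5.77 years = 1.82×10^8 s, so t/τ = 2.79.
ΔT(t) = ΔT_eq (1 − e^(−t/τ)) = 1.34 × (1 − e^−2.79) = 1.26 K.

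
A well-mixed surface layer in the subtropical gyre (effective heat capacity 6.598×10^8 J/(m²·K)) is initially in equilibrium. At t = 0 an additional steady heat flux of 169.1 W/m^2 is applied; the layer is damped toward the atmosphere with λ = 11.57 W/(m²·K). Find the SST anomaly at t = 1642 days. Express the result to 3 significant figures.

13.4 K

Areal heat capacity C = 6.598×10^8 J/(m²·K) (given).
τ = C / λ = 6.60×10^8 / 11.57 = 5.70×10^7 s.
Equilibrium anomaly ΔT_eq = F / λ = 169.1 / 11.57 = 14.6 K.
t = 1642 days = 1.42×10^8 s, so t/τ = 2.49.
ΔT(t) = ΔT_eq (1 − e^(−t/τ)) = 14.6 × (1 − e^−2.49) = 13.4 K.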